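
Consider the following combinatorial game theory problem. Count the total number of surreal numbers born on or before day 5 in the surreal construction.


Day 0: {|} = 0 is born. Count = 1.
Day n: the number of surreal numbers born by day n is 2^(n+1) - 1.
By day 0: 2^1 - 1 = 1
By day 1: 2^2 - 1 = 3
By day 2: 2^3 - 1 = 7
By day 3: 2^4 - 1 = 15
By day 4: 2^5 - 1 = 31
By day 5: 2^6 - 1 = 63
By day 5: 63 surreal numbers.

63


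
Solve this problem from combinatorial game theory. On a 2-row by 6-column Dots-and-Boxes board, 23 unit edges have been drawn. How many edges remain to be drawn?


Grid: 2 x 6 boxes, i.e. 3 rows and 7 columns of dots.
Horizontal edges: (rows + 1) * cols = 3 * 6 = 18
Vertical edges: rows * (cols + 1) = 2 * 7 = 14
Total edges: 18 + 14 = 32
Edges drawn: 23
Remaining: 32 - 23 = 9

9


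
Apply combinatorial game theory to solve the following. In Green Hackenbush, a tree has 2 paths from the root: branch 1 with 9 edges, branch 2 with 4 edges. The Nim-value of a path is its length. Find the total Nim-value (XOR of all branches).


The tree has 2 branches from the ground vertex.
In Green Hackenbush, the Nim-value of a simple path of length k is k.
Branch 1: length 9, Nim-value = 9
Branch 2: length 4, Nim-value = 4
Total Nim-value = XOR of all branch values:
0 XOR 9 = 9
9 XOR 4 = 13
Nim-value of the tree = 13

13


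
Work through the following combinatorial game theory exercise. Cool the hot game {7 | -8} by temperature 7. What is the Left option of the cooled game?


Original game: {7 | -8} (a switch {a | b} with a > b).
Cooling by t (for t below the temperature (a - b)/2 = 15/2) taxes each move by t: {a | b} cooled by t is {a - t | b + t}.
Cooling amount: t = 7
Cooled Left option: 7 - 7 = 0
Cooled Right option: -8 + 7 = -1
Cooled game: {0 | -1}
Left option = 0

0


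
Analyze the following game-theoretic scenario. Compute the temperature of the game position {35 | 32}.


The game is {35 | 32}, a switch {a | b} with numbers a > b.
Cooling {a | b} by t gives {a - t | b + t}, which stops being hot when a - t = b + t, i.e. at t = (a - b)/2. So the temperature of a switch is (a - b)/2.
Temperature = (Left option - Right option) / 2
= (35 - (32)) / 2
= 3 / 2
= 3/2

3/2


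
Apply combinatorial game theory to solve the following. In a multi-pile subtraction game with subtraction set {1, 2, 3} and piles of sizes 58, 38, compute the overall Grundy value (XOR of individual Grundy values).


Subtraction set: {1, 2, 3}
For this subtraction set, G(n) = n mod 4 (period = max + 1 = 4).
Pile 1 (size 58): G(58) = 58 mod 4 = 2
Pile 2 (size 38): G(38) = 38 mod 4 = 2
Total Grundy value = XOR of all: 2 XOR 2 = 0

0


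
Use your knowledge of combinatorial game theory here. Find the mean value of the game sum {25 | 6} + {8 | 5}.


G1 = {25 | 6}, G2 = {8 | 5}
Each is a switch {a | b} with numbers a > b; its mean value is (a + b)/2, and mean value is additive over game sums: m(G1 + G2) = m(G1) + m(G2).
Mean of G1 = (25 + (6))/2 = 31/2 = 31/2
Mean of G2 = (8 + (5))/2 = 13/2 = 13/2
Mean of G1 + G2 = 31/2 + 13/2 = 22

22


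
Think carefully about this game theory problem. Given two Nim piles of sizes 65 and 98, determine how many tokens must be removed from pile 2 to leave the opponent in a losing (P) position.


Piles: 65 and 98
Current XOR: 65 XOR 98 = 35 (non-zero, so this is an N-position).
To make the XOR zero, we need to find a move that balances the piles.
For pile 2 (size 98): target = 98 XOR 35 = 65
We reduce pile 2 from 98 to 65.
Tokens removed: 98 - 65 = 33
Verification: 65 XOR 65 = 0

33


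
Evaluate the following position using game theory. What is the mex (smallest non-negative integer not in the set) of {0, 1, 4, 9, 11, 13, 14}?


Set = {0, 1, 4, 9, 11, 13, 14}
0 is in the set.
1 is in the set.
2 is NOT in the set. This is the mex.
mex = 2

2


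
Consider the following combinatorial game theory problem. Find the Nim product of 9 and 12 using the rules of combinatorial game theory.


Nim multiplication is bilinear over XOR: (u XOR v) * w = (u*w) XOR (v*w).
So we split each operand into its bit components and XOR the pairwise Nim products.
9 = 1 + 8 (as XOR of powers of 2).
12 = 4 + 8 (as XOR of powers of 2).
Using the standard Nim-product table on single bits:
  2*2 = 3,   2*4 = 8,   2*8 = 12,
  4*4 = 6,   4*8 = 11,  8*8 = 13,
and  1*x = x (identity), k*l = l*k (commutative).
Pairwise Nim products:
  1 * 4 = 4
  1 * 8 = 8
  8 * 4 = 11
  8 * 8 = 13
XOR them: 4 XOR 8 XOR 11 XOR 13 = 10.
Result: 9 * 12 = 10 (in Nim).

10


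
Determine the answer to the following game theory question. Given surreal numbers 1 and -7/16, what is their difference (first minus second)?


x = 1, y = -7/16
Converting to common denominator: 16
x = 16/16, y = -7/16
x - y = 1 - -7/16 = 23/16

23/16


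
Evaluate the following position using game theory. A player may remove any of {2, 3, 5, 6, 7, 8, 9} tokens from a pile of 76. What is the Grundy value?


The subtraction set is S = {2, 3, 5, 6, 7, 8, 9}.
G(k) = mex{ G(k - s) : s in S, s <= k }. We compute iteratively: G(0) = 0.
G(1) = mex({}) = 0
G(2) = mex({0}) = 1
G(3) = mex({0}) = 1
G(4) = mex({0, 1}) = 2
G(5) = mex({0, 1}) = 2
G(6) = mex({0, 1, 2}) = 3
G(7) = mex({0, 1, 2}) = 3
G(8) = mex({0, 1, 2, 3}) = 4
G(9) = mex({0, 1, 2, 3}) = 4
G(10) = mex({0, 1, 2, 3, 4}) = 5
G(11) = mex({1, 2, 3, 4}) = 0
G(12) = mex({1, 2, 3, 4, 5}) = 0
G(13) = mex({0, 2, 3, 4, 5}) = 1
G(14) = mex({0, 2, 3, 4}) = 1
G(15) = mex({0, 1, 3, 4, 5}) = 2
G(16) = mex({0, 1, 3, 4, 5}) = 2
G(17) = mex({0, 1, 2, 4, 5}) = 3
G(18) = mex({0, 1, 2, 4, 5}) = 3
G(19) = mex({0, 1, 2, 3, 5}) = 4
Observe that G(11)..G(19) = 0, 0, 1, 1, 2, 2, 3, 3, 4 repeats G(0)..G(8) = 0, 0, 1, 1, 2, 2, 3, 3, 4.
For k >= max(S) = 9, G(k) is determined by the previous 9 values G(k-9)..G(k-1); a window of 9 consecutive values has recurred shifted by 11, so by induction G(k + 11) = G(k) for all k >= 0: the sequence is periodic from the start with period 11.
One period: G(0..10) = 0, 0, 1, 1, 2, 2, 3, 3, 4, 4, 5.
76 mod 11 = 10, so G(76) = G(10) = 5.

5


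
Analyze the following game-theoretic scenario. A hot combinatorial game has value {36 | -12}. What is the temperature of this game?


The game is {36 | -12}, a switch {a | b} with numbers a > b.
Cooling {a | b} by t gives {a - t | b + t}, which stops being hot when a - t = b + t, i.e. at t = (a - b)/2. So the temperature of a switch is (a - b)/2.
Temperature = (Left option - Right option) / 2
= (36 - (-12)) / 2
= 48 / 2
= 24

24


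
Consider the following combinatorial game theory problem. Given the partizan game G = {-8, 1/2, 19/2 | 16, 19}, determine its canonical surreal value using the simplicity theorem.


Left options: {-8, 1/2, 19/2}, max = 19/2
Right options: {16, 19}, min = 16
All options are numbers and max(Left) < min(Right), so by the simplicity theorem the value is the simplest (earliest-born) number strictly between 19/2 and 16.
Integers 10 through 15 all lie strictly between 19/2 and 16.
Among integers, the simplest (lowest birthday = smallest |n|; 0 is born on day 0, +-n on day n) is 10.
No non-integer in the interval can be simpler: if x is a non-integer in the interval, then floor(x) or ceil(x) also lies in the interval (the interval contains an integer), and both are proper prefixes of x's sign expansion, i.e. born earlier. So the game value is 10.
Game value = 10

10


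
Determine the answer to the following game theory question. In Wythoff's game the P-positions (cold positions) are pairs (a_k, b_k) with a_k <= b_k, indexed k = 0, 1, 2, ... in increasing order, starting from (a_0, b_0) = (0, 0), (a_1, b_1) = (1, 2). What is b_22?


By Wythoff's theorem, a_k = floor(k * phi) and b_k = floor(k * phi^2) = a_k + k, where phi = (1 + sqrt(5))/2 is the golden ratio.
phi = (1 + sqrt(5))/2 = 1.618034
phi^2 = phi + 1 = 2.618034
k = 22
k * phi^2 = 22 * 2.618034 = 57.596748
b_22 = floor(k * phi^2) = 57 (check: a_22 + k = 35 + 22 = 57)

57


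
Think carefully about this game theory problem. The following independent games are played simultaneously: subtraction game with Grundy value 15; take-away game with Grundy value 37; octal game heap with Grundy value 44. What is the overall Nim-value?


By the Sprague-Grundy theorem, the Grundy value of a sum of games is the XOR of individual Grundy values.
subtraction game: Grundy value = 15. Running XOR: 0 XOR 15 = 15
take-away game: Grundy value = 37. Running XOR: 15 XOR 37 = 42
octal game heap: Grundy value = 44. Running XOR: 42 XOR 44 = 6
The combined Grundy value is 6.

6


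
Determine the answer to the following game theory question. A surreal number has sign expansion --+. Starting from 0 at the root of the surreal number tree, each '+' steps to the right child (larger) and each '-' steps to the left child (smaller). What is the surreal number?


Sign expansion: --+
Rule: track bounds (lo, hi), initially (-inf, +inf). On '+', the current value becomes lo and we move to the simplest number in (value, hi): value + 1 if hi = +inf, otherwise the midpoint (value + hi)/2. On '-', the current value becomes hi and we move to value - 1 if lo = -inf, otherwise the midpoint (lo + value)/2.
Start at 0.
Step 1: sign = -, move left. Bounds: (-inf, 0). Value = -1
Step 2: sign = -, move left. Bounds: (-inf, -1). Value = -2
Step 3: sign = +, move right. Bounds: (-2, -1). Value = -3/2
The surreal number with sign expansion --+ is -3/2.

-3/2


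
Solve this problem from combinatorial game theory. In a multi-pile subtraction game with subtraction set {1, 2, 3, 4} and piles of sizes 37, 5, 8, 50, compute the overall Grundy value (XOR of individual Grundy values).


Subtraction set: {1, 2, 3, 4}
For this subtraction set, G(n) = n mod 5 (period = max + 1 = 5).
Pile 1 (size 37): G(37) = 37 mod 5 = 2
Pile 2 (size 5): G(5) = 5 mod 5 = 0
Pile 3 (size 8): G(8) = 8 mod 5 = 3
Pile 4 (size 50): G(50) = 50 mod 5 = 0
Total Grundy value = XOR of all: 2 XOR 0 XOR 3 XOR 0 = 1

1


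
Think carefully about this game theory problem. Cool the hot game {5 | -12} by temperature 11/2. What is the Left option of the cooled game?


Original game: {5 | -12} (a switch {a | b} with a > b).
Cooling by t (for t below the temperature (a - b)/2 = 17/2) taxes each move by t: {a | b} cooled by t is {a - t | b + t}.
Cooling amount: t = 11/2
Cooled Left option: 5 - 11/2 = -1/2
Cooled Right option: -12 + 11/2 = -13/2
Cooled game: {-1/2 | -13/2}
Left option = -1/2

-1/2


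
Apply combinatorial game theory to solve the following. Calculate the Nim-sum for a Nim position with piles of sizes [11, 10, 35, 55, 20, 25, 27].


We need the XOR (exclusive or) of all pile sizes.
After XOR-ing pile 1 (size 11): 0 XOR 11 = 11
After XOR-ing pile 2 (size 10): 11 XOR 10 = 1
After XOR-ing pile 3 (size 35): 1 XOR 35 = 34
After XOR-ing pile 4 (size 55): 34 XOR 55 = 21
After XOR-ing pile 5 (size 20): 21 XOR 20 = 1
After XOR-ing pile 6 (size 25): 1 XOR 25 = 24
After XOR-ing pile 7 (size 27): 24 XOR 27 = 3
The Nim-value of this position is 3.

3


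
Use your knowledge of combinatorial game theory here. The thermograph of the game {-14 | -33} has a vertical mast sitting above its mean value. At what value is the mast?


Game = {-14 | -33}, a switch {a | b} with numbers a > b.
Its thermograph has left wall a - t and right wall b + t, which meet at t = (a - b)/2, where both equal (a + b)/2. So the mast (mean value) is at (a + b)/2.
Mean = (-14 + (-33))/2 = -47/2 = -47/2

-47/2


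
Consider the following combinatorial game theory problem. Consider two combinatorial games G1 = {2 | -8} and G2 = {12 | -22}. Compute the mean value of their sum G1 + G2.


G1 = {2 | -8}, G2 = {12 | -22}
Each is a switch {a | b} with numbers a > b; its mean value is (a + b)/2, and mean value is additive over game sums: m(G1 + G2) = m(G1) + m(G2).
Mean of G1 = (2 + (-8))/2 = -6/2 = -3
Mean of G2 = (12 + (-22))/2 = -10/2 = -5
Mean of G1 + G2 = -3 + -5 = -8

-8


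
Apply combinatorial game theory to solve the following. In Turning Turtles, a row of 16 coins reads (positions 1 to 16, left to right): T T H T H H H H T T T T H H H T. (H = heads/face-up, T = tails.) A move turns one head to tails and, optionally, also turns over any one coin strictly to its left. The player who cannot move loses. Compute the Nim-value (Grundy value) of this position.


Coins: T T H T H H H H T T T T H H H T
Key fact: a single head at position k behaves exactly like a Nim heap of size k (turning it to T and optionally flipping a coin at j < k corresponds to moving the heap from k to j, or to 0), and heads combine as a disjunctive sum (two heads at the same place would cancel, matching j XOR j = 0). So the Nim-value is the XOR of the 1-indexed positions of the heads.
Face-up positions (1-indexed): [3, 5, 6, 7, 8, 13, 14, 15]
XOR 0 with 3: 0 XOR 3 = 3
XOR 3 with 5: 3 XOR 5 = 6
XOR 6 with 6: 6 XOR 6 = 0
XOR 0 with 7: 0 XOR 7 = 7
XOR 7 with 8: 7 XOR 8 = 15
XOR 15 with 13: 15 XOR 13 = 2
XOR 2 with 14: 2 XOR 14 = 12
XOR 12 with 15: 12 XOR 15 = 3
Nim-value = 3

3


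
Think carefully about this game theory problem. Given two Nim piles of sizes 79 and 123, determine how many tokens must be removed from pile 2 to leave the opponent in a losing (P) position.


Piles: 79 and 123
Current XOR: 79 XOR 123 = 52 (non-zero, so this is an N-position).
To make the XOR zero, we need to find a move that balances the piles.
For pile 2 (size 123): target = 123 XOR 52 = 79
We reduce pile 2 from 123 to 79.
Tokens removed: 123 - 79 = 44
Verification: 79 XOR 79 = 0

44


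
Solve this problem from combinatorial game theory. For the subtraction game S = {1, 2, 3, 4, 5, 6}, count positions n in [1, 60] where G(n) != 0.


Subtraction set S = {1, 2, 3, 4, 5, 6}, so G(n) = n mod 7.
G(n) = 0 when n is a multiple of 7.
Multiples of 7 in [1, 60]: 8
N-positions (nonzero Grundy) = 60 - 8 = 52

52


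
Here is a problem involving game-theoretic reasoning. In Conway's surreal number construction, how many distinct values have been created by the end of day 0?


Day 0: {|} = 0 is born. Count = 1.
Day n: the number of surreal numbers born by day n is 2^(n+1) - 1.
By day 0: 2^1 - 1 = 1
By day 0: 1 surreal numbers.

1


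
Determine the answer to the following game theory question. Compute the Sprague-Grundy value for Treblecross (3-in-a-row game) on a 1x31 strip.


Treblecross: place X on empty cells; 3-in-a-row wins.
Playing within two cells of an existing X lets the opponent win at once, so sensible play treats the cells i-2..i+2 around each X as dead. The player left with no safe cell loses, so this is a normal-play take-away game on strips of safe cells.
Placing X at cell i (0-indexed) of a strip of k safe cells leaves independent strips of sizes max(0, i-2) and max(0, k-i-3). Hence G(k) = mex{ G(max(0,i-2)) XOR G(max(0,k-i-3)) : 0 <= i < k }, with G(0) = 0.
G(1): splits (0,0):0^0=0 -> mex({0}) = 1
G(2): splits (0,0):0^0=0 -> mex({0}) = 1
G(3): splits (0,0):0^0=0 -> mex({0}) = 1
G(4): splits (0,1):0^1=1 (0,0):0^0=0 -> mex({0, 1}) = 2
G(5): splits (0,2):0^1=1 (0,1):0^1=1 (0,0):0^0=0 -> mex({0, 1}) = 2
G(6) = mex({1}) = 0
G(7) = mex({0, 1, 2}) = 3
G(8) = mex({0, 1, 2}) = 3
G(9) = mex({0, 2}) = 1
G(10) = mex({0, 2, 3}) = 1
G(11) = mex({0, 3}) = 1
G(12) = mex({1, 3}) = 0
G(13) = mex({0, 1, 2, 3}) = 4
G(14) = mex({0, 1, 2}) = 3
G(15) = mex({0, 1, 2}) = 3
G(16) = mex({0, 1, 2, 4}) = 3
G(17) = mex({0, 1, 3, 4}) = 2
G(18) = mex({0, 1, 3, 4}) = 2
G(19) = mex({0, 1, 3, 5}) = 2
G(20) = mex({0, 1, 2, 3, 5}) = 4
G(21) = mex({0, 1, 2, 3, 5}) = 4
G(22) = mex({1, 2, 6}) = 0
G(23) = mex({0, 1, 2, 3, 4, 6}) = 5
G(24) = mex({0, 1, 2, 3, 4}) = 5
G(25) = mex({0, 1, 3, 4, 7}) = 2
G(26) = mex({0, 1, 3, 4, 5, 7}) = 2
G(27) = mex({0, 1, 3, 5}) = 2
G(28) = mex({0, 1, 2, 5}) = 3
G(29) = mex({0, 1, 2, 4, 5, 6}) = 3
G(30) = mex({1, 2, 4, 6}) = 0
G(31) = mex({0, 1, 2, 3, 4, 6}) = 5
Therefore G(31) = 5.

5


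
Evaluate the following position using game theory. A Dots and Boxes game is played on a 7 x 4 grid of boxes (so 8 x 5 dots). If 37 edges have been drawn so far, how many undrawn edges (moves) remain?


Grid: 7 x 4 boxes, i.e. 8 rows and 5 columns of dots.
Horizontal edges: (rows + 1) * cols = 8 * 4 = 32
Vertical edges: rows * (cols + 1) = 7 * 5 = 35
Total edges: 32 + 35 = 67
Edges drawn: 37
Remaining: 67 - 37 = 30

30


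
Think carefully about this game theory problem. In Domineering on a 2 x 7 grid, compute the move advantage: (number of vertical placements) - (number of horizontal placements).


Board is 2 x 7 (rows x cols).
Left (vertical) placements: (rows-1) * cols = 1 * 7 = 7
Right (horizontal) placements: rows * (cols-1) = 2 * 6 = 12
Advantage = Left - Right = 7 - 12 = -5

-5


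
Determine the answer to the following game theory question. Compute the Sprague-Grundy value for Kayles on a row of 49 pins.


Kayles: a move removes 1 or 2 adjacent pins from a contiguous row.
Removing pins from a row of k leaves two independent rows (a, b) with a + b = k - 1 (one pin) or a + b = k - 2 (two pins); an end removal gives a = 0.
By Sprague-Grundy, G(k) = mex{ G(a) XOR G(b) } over all these splits. G(0) = 0.
G(1): splits (0,0):0^0=0 -> mex({0}) = 1
G(2): splits (0,1):0^1=1 (0,0):0^0=0 -> mex({0, 1}) = 2
G(3): splits (0,2):0^2=2 (1,1):1^1=0 (0,1):0^1=1 -> mex({0, 1, 2}) = 3
G(4): splits (0,3):0^3=3 (1,2):1^2=3 (0,2):0^2=2 (1,1):1^1=0 -> mex({0, 2, 3}) = 1
G(5): splits (0,4):0^1=1 (1,3):1^3=2 (2,2):2^2=0 (0,3):0^3=3 (1,2):1^2=3 -> mex({0, 1, 2, 3}) = 4
G(6) = mex({0, 1, 2, 4}) = 3
G(7) = mex({0, 1, 3, 4, 5}) = 2
G(8) = mex({0, 2, 3, 5, 6}) = 1
G(9) = mex({0, 1, 2, 3, 6, 7}) = 4
G(10) = mex({0, 1, 3, 4, 5, 7}) = 2
G(11) = mex({0, 1, 2, 3, 4, 5}) = 6
G(12) = mex({0, 1, 2, 3, 5, 6, 7}) = 4
G(13) = mex({0, 2, 3, 4, 6, 7}) = 1
G(14) = mex({0, 1, 4, 5, 6, 7}) = 2
G(15) = mex({0, 1, 2, 3, 4, 5, 6}) = 7
G(16) = mex({0, 2, 3, 5, 6, 7}) = 1
G(17) = mex({0, 1, 2, 3, 5, 6, 7}) = 4
G(18) = mex({0, 1, 2, 4, 5, 6}) = 3
G(19) = mex({0, 1, 3, 4, 5, 7}) = 2
G(20) = mex({0, 2, 3, 4, 5, 6, 7}) = 1
G(21) = mex({0, 1, 2, 3, 5, 6, 7}) = 4
G(22) = mex({0, 1, 2, 3, 4, 5, 7}) = 6
G(23) = mex({0, 1, 2, 3, 4, 5, 6}) = 7
G(24) = mex({0, 1, 2, 3, 5, 6, 7}) = 4
G(25) = mex({0, 2, 3, 4, 6, 7}) = 1
G(26) = mex({0, 1, 3, 4, 5, 6, 7}) = 2
G(27) = mex({0, 1, 2, 3, 4, 5, 6, 7}) = 8
G(28) = mex({0, 1, 2, 3, 4, 6, 7, 8}) = 5
G(29) = mex({0, 1, 2, 3, 5, 6, 7, 8, 9}) = 4
G(30) = mex({0, 1, 2, 3, 4, 5, 6, 9, 10}) = 7
G(31) = mex({0, 1, 3, 4, 5, 7, 10, 11}) = 2
G(32) = mex({0, 2, 3, 4, 5, 6, 7, 9, 11}) = 1
G(33) = mex({0, 1, 2, 3, 4, 5, 6, 7, 9, 12}) = 8
G(34) = mex({0, 1, 2, 3, 4, 5, 7, 8, 11, 12}) = 6
G(35) = mex({0, 1, 2, 3, 4, 5, 6, 8, 9, 10, 11}) = 7
G(36) = mex({0, 1, 2, 3, 5, 6, 7, 9, 10}) = 4
G(37) = mex({0, 2, 3, 4, 6, 7, 9, 10, 11, 12}) = 1
G(38) = mex({0, 1, 3, 4, 5, 6, 7, 9, 10, 11, 12}) = 2
G(39) = mex({0, 1, 2, 4, 5, 6, 7, 9, 10, 12, 14}) = 3
G(40) = mex({0, 2, 3, 4, 6, 7, 11, 12, 14}) = 1
G(41) = mex({0, 1, 2, 3, 5, 6, 7, 9, 10, 11, 12}) = 4
G(42) = mex({0, 1, 2, 3, 4, 5, 6, 9, 10}) = 7
G(43) = mex({0, 1, 3, 4, 5, 7, 9, 10, 12, 15}) = 2
G(44) = mex({0, 2, 3, 4, 5, 6, 7, 9, 10, 12, 15}) = 1
G(45) = mex({0, 1, 2, 3, 4, 5, 6, 7, 9, 10, 12, 14}) = 8
G(46) = mex({0, 1, 3, 4, 5, 7, 8, 11, 12, 14}) = 2
G(47) = mex({0, 1, 2, 3, 4, 5, 6, 8, 9, 10, 11, 12}) = 7
G(48) = mex({0, 1, 2, 3, 5, 6, 7, 9, 10}) = 4
G(49) = mex({0, 2, 3, 4, 6, 7, 9, 10, 11, 12, 15}) = 1
Therefore G(49) = 1.

1


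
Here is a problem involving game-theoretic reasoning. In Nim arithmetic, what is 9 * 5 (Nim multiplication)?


Nim multiplication is bilinear over XOR: (u XOR v) * w = (u*w) XOR (v*w).
So we split each operand into its bit components and XOR the pairwise Nim products.
9 = 1 + 8 (as XOR of powers of 2).
5 = 1 + 4 (as XOR of powers of 2).
Using the standard Nim-product table on single bits:
  2*2 = 3,   2*4 = 8,   2*8 = 12,
  4*4 = 6,   4*8 = 11,  8*8 = 13,
and  1*x = x (identity), k*l = l*k (commutative).
Pairwise Nim products:
  1 * 1 = 1
  1 * 4 = 4
  8 * 1 = 8
  8 * 4 = 11
XOR them: 1 XOR 4 XOR 8 XOR 11 = 6.
Result: 9 * 5 = 6 (in Nim).

6


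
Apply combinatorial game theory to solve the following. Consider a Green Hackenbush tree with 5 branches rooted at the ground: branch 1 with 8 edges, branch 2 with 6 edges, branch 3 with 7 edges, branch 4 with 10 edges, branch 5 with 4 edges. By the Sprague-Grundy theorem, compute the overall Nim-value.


The tree has 5 branches from the ground vertex.
In Green Hackenbush, the Nim-value of a simple path of length k is k.
Branch 1: length 8, Nim-value = 8
Branch 2: length 6, Nim-value = 6
Branch 3: length 7, Nim-value = 7
Branch 4: length 10, Nim-value = 10
Branch 5: length 4, Nim-value = 4
Total Nim-value = XOR of all branch values:
0 XOR 8 = 8
8 XOR 6 = 14
14 XOR 7 = 9
9 XOR 10 = 3
3 XOR 4 = 7
Nim-value of the tree = 7

7


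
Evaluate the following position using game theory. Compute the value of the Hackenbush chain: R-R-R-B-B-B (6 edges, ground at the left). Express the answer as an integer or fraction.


Edges (from ground): R-R-R-B-B-B
By Berlekamp's sign-expansion rule, a Blue-Red Hackenbush stalk has the value of the surreal number whose sign sequence is the edge sequence with B -> + and R -> -.
Sign sequence: ---+++
Trace the sign expansion in the surreal number tree, starting from 0:
Edge 1: R (sign -) -> bounds (-inf, 0), value = -1
Edge 2: R (sign -) -> bounds (-inf, -1), value = -2
Edge 3: R (sign -) -> bounds (-inf, -2), value = -3
Edge 4: B (sign +) -> bounds (-3, -2), value = -5/2
Edge 5: B (sign +) -> bounds (-5/2, -2), value = -9/4
Edge 6: B (sign +) -> bounds (-9/4, -2), value = -17/8
Game value = -17/8

-17/8


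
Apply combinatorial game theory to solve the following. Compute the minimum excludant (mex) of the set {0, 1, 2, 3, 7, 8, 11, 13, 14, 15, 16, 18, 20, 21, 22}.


Set = {0, 1, 2, 3, 7, 8, 11, 13, 14, 15, 16, 18, 20, 21, 22}
0 is in the set.
1 is in the set.
2 is in the set.
3 is in the set.
4 is NOT in the set. This is the mex.
mex = 4

4


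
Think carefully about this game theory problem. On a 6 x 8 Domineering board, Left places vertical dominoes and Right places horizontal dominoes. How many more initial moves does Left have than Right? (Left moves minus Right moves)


Board is 6 x 8 (rows x cols).
Left (vertical) placements: (rows-1) * cols = 5 * 8 = 40
Right (horizontal) placements: rows * (cols-1) = 6 * 7 = 42
Advantage = Left - Right = 40 - 42 = -2

-2


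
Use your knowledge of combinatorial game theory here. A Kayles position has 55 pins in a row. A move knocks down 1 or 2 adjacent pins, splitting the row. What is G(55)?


Kayles: a move removes 1 or 2 adjacent pins from a contiguous row.
Removing pins from a row of k leaves two independent rows (a, b) with a + b = k - 1 (one pin) or a + b = k - 2 (two pins); an end removal gives a = 0.
By Sprague-Grundy, G(k) = mex{ G(a) XOR G(b) } over all these splits. G(0) = 0.
G(1): splits (0,0):0^0=0 -> mex({0}) = 1
G(2): splits (0,1):0^1=1 (0,0):0^0=0 -> mex({0, 1}) = 2
G(3): splits (0,2):0^2=2 (1,1):1^1=0 (0,1):0^1=1 -> mex({0, 1, 2}) = 3
G(4): splits (0,3):0^3=3 (1,2):1^2=3 (0,2):0^2=2 (1,1):1^1=0 -> mex({0, 2, 3}) = 1
G(5): splits (0,4):0^1=1 (1,3):1^3=2 (2,2):2^2=0 (0,3):0^3=3 (1,2):1^2=3 -> mex({0, 1, 2, 3}) = 4
G(6) = mex({0, 1, 2, 4}) = 3
G(7) = mex({0, 1, 3, 4, 5}) = 2
G(8) = mex({0, 2, 3, 5, 6}) = 1
G(9) = mex({0, 1, 2, 3, 6, 7}) = 4
G(10) = mex({0, 1, 3, 4, 5, 7}) = 2
G(11) = mex({0, 1, 2, 3, 4, 5}) = 6
G(12) = mex({0, 1, 2, 3, 5, 6, 7}) = 4
G(13) = mex({0, 2, 3, 4, 6, 7}) = 1
G(14) = mex({0, 1, 4, 5, 6, 7}) = 2
G(15) = mex({0, 1, 2, 3, 4, 5, 6}) = 7
G(16) = mex({0, 2, 3, 5, 6, 7}) = 1
G(17) = mex({0, 1, 2, 3, 5, 6, 7}) = 4
G(18) = mex({0, 1, 2, 4, 5, 6}) = 3
G(19) = mex({0, 1, 3, 4, 5, 7}) = 2
G(20) = mex({0, 2, 3, 4, 5, 6, 7}) = 1
G(21) = mex({0, 1, 2, 3, 5, 6, 7}) = 4
G(22) = mex({0, 1, 2, 3, 4, 5, 7}) = 6
G(23) = mex({0, 1, 2, 3, 4, 5, 6}) = 7
G(24) = mex({0, 1, 2, 3, 5, 6, 7}) = 4
G(25) = mex({0, 2, 3, 4, 6, 7}) = 1
G(26) = mex({0, 1, 3, 4, 5, 6, 7}) = 2
G(27) = mex({0, 1, 2, 3, 4, 5, 6, 7}) = 8
G(28) = mex({0, 1, 2, 3, 4, 6, 7, 8}) = 5
G(29) = mex({0, 1, 2, 3, 5, 6, 7, 8, 9}) = 4
G(30) = mex({0, 1, 2, 3, 4, 5, 6, 9, 10}) = 7
G(31) = mex({0, 1, 3, 4, 5, 7, 10, 11}) = 2
G(32) = mex({0, 2, 3, 4, 5, 6, 7, 9, 11}) = 1
G(33) = mex({0, 1, 2, 3, 4, 5, 6, 7, 9, 12}) = 8
G(34) = mex({0, 1, 2, 3, 4, 5, 7, 8, 11, 12}) = 6
G(35) = mex({0, 1, 2, 3, 4, 5, 6, 8, 9, 10, 11}) = 7
G(36) = mex({0, 1, 2, 3, 5, 6, 7, 9, 10}) = 4
G(37) = mex({0, 2, 3, 4, 6, 7, 9, 10, 11, 12}) = 1
G(38) = mex({0, 1, 3, 4, 5, 6, 7, 9, 10, 11, 12}) = 2
G(39) = mex({0, 1, 2, 4, 5, 6, 7, 9, 10, 12, 14}) = 3
G(40) = mex({0, 2, 3, 4, 6, 7, 11, 12, 14}) = 1
G(41) = mex({0, 1, 2, 3, 5, 6, 7, 9, 10, 11, 12}) = 4
G(42) = mex({0, 1, 2, 3, 4, 5, 6, 9, 10}) = 7
G(43) = mex({0, 1, 3, 4, 5, 7, 9, 10, 12, 15}) = 2
G(44) = mex({0, 2, 3, 4, 5, 6, 7, 9, 10, 12, 15}) = 1
G(45) = mex({0, 1, 2, 3, 4, 5, 6, 7, 9, 10, 12, 14}) = 8
G(46) = mex({0, 1, 3, 4, 5, 7, 8, 11, 12, 14}) = 2
G(47) = mex({0, 1, 2, 3, 4, 5, 6, 8, 9, 10, 11, 12}) = 7
G(48) = mex({0, 1, 2, 3, 5, 6, 7, 9, 10}) = 4
G(49) = mex({0, 2, 3, 4, 6, 7, 9, 10, 11, 12, 15}) = 1
G(50) = mex({0, 1, 4, 5, 6, 7, 9, 11, 12, 14, 15}) = 2
G(51) = mex({0, 1, 2, 3, 4, 5, 6, 7, 9, 12, 14, 15}) = 8
G(52) = mex({0, 2, 3, 4, 5, 6, 7, 8, 11, 12, 15}) = 1
G(53) = mex({0, 1, 2, 3, 5, 6, 7, 8, 9, 10, 11, 12}) = 4
G(54) = mex({0, 1, 2, 3, 4, 5, 6, 9, 10}) = 7
G(55) = mex({0, 1, 3, 4, 5, 7, 9, 10, 11, 12}) = 2
Therefore G(55) = 2.

2


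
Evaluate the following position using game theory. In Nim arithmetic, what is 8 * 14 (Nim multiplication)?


Nim multiplication is bilinear over XOR: (u XOR v) * w = (u*w) XOR (v*w).
So we split each operand into its bit components and XOR the pairwise Nim products.
8 = 8 (as XOR of powers of 2).
14 = 2 + 4 + 8 (as XOR of powers of 2).
Using the standard Nim-product table on single bits:
  2*2 = 3,   2*4 = 8,   2*8 = 12,
  4*4 = 6,   4*8 = 11,  8*8 = 13,
and  1*x = x (identity), k*l = l*k (commutative).
Pairwise Nim products:
  8 * 2 = 12
  8 * 4 = 11
  8 * 8 = 13
XOR them: 12 XOR 11 XOR 13 = 10.
Result: 8 * 14 = 10 (in Nim).

10


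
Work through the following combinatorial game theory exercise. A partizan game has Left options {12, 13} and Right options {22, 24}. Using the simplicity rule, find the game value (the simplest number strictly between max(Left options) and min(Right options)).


Left options: {12, 13}, max = 13
Right options: {22, 24}, min = 22
All options are numbers and max(Left) < min(Right), so by the simplicity theorem the value is the simplest (earliest-born) number strictly between 13 and 22.
Integers 14 through 21 all lie strictly between 13 and 22.
Among integers, the simplest (lowest birthday = smallest |n|; 0 is born on day 0, +-n on day n) is 14.
No non-integer in the interval can be simpler: if x is a non-integer in the interval, then floor(x) or ceil(x) also lies in the interval (the interval contains an integer), and both are proper prefixes of x's sign expansion, i.e. born earlier. So the game value is 14.
Game value = 14

14


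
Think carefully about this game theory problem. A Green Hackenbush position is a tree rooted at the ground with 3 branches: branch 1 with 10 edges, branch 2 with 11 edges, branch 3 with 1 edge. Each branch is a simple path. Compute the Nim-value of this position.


The tree has 3 branches from the ground vertex.
In Green Hackenbush, the Nim-value of a simple path of length k is k.
Branch 1: length 10, Nim-value = 10
Branch 2: length 11, Nim-value = 11
Branch 3: length 1, Nim-value = 1
Total Nim-value = XOR of all branch values:
0 XOR 10 = 10
10 XOR 11 = 1
1 XOR 1 = 0
Nim-value of the tree = 0

0


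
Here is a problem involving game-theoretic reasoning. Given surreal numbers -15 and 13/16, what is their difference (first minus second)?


x = -15, y = 13/16
Converting to common denominator: 16
x = -240/16, y = 13/16
x - y = -15 - 13/16 = -253/16

-253/16


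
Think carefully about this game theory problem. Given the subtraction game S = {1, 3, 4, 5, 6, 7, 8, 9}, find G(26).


The subtraction set is S = {1, 3, 4, 5, 6, 7, 8, 9}.
G(k) = mex{ G(k - s) : s in S, s <= k }. We compute iteratively: G(0) = 0.
G(1) = mex({0}) = 1
G(2) = mex({1}) = 0
G(3) = mex({0}) = 1
G(4) = mex({0, 1}) = 2
G(5) = mex({0, 1, 2}) = 3
G(6) = mex({0, 1, 3}) = 2
G(7) = mex({0, 1, 2}) = 3
G(8) = mex({0, 1, 2, 3}) = 4
G(9) = mex({0, 1, 2, 3, 4}) = 5
G(10) = mex({0, 1, 2, 3, 5}) = 4
G(11) = mex({0, 1, 2, 3, 4}) = 5
G(12) = mex({1, 2, 3, 4, 5}) = 0
G(13) = mex({0, 2, 3, 4, 5}) = 1
G(14) = mex({1, 2, 3, 4, 5}) = 0
G(15) = mex({0, 2, 3, 4, 5}) = 1
G(16) = mex({0, 1, 3, 4, 5}) = 2
G(17) = mex({0, 1, 2, 4, 5}) = 3
G(18) = mex({0, 1, 3, 4, 5}) = 2
G(19) = mex({0, 1, 2, 4, 5}) = 3
G(20) = mex({0, 1, 2, 3, 5}) = 4
Observe that G(12)..G(20) = 0, 1, 0, 1, 2, 3, 2, 3, 4 repeats G(0)..G(8) = 0, 1, 0, 1, 2, 3, 2, 3, 4.
For k >= max(S) = 9, G(k) is determined by the previous 9 values G(k-9)..G(k-1); a window of 9 consecutive values has recurred shifted by 12, so by induction G(k + 12) = G(k) for all k >= 0: the sequence is periodic from the start with period 12.
One period: G(0..11) = 0, 1, 0, 1, 2, 3, 2, 3, 4, 5, 4, 5.
26 mod 12 = 2, so G(26) = G(2) = 0.

0


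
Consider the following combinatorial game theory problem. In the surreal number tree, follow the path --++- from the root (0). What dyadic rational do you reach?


Sign expansion: --++-
Rule: track bounds (lo, hi), initially (-inf, +inf). On '+', the current value becomes lo and we move to the simplest number in (value, hi): value + 1 if hi = +inf, otherwise the midpoint (value + hi)/2. On '-', the current value becomes hi and we move to value - 1 if lo = -inf, otherwise the midpoint (lo + value)/2.
Start at 0.
Step 1: sign = -, move left. Bounds: (-inf, 0). Value = -1
Step 2: sign = -, move left. Bounds: (-inf, -1). Value = -2
Step 3: sign = +, move right. Bounds: (-2, -1). Value = -3/2
Step 4: sign = +, move right. Bounds: (-3/2, -1). Value = -5/4
Step 5: sign = -, move left. Bounds: (-3/2, -5/4). Value = -11/8
The surreal number with sign expansion --++- is -11/8.

-11/8


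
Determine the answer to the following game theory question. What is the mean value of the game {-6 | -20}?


Game = {-6 | -20}, a switch {a | b} with numbers a > b.
Its thermograph has left wall a - t and right wall b + t, which meet at t = (a - b)/2, where both equal (a + b)/2. So the mast (mean value) is at (a + b)/2.
Mean = (-6 + (-20))/2 = -26/2 = -13

-13


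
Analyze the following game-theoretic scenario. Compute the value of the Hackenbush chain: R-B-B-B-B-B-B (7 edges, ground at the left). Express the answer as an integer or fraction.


Edges (from ground): R-B-B-B-B-B-B
By Berlekamp's sign-expansion rule, a Blue-Red Hackenbush stalk has the value of the surreal number whose sign sequence is the edge sequence with B -> + and R -> -.
Sign sequence: -++++++
Trace the sign expansion in the surreal number tree, starting from 0:
Edge 1: R (sign -) -> bounds (-inf, 0), value = -1
Edge 2: B (sign +) -> bounds (-1, 0), value = -1/2
Edge 3: B (sign +) -> bounds (-1/2, 0), value = -1/4
Edge 4: B (sign +) -> bounds (-1/4, 0), value = -1/8
Edge 5: B (sign +) -> bounds (-1/8, 0), value = -1/16
Edge 6: B (sign +) -> bounds (-1/16, 0), value = -1/32
Edge 7: B (sign +) -> bounds (-1/32, 0), value = -1/64
Game value = -1/64

-1/64


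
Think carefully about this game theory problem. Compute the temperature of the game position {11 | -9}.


The game is {11 | -9}, a switch {a | b} with numbers a > b.
Cooling {a | b} by t gives {a - t | b + t}, which stops being hot when a - t = b + t, i.e. at t = (a - b)/2. So the temperature of a switch is (a - b)/2.
Temperature = (Left option - Right option) / 2
= (11 - (-9)) / 2
= 20 / 2
= 10

10


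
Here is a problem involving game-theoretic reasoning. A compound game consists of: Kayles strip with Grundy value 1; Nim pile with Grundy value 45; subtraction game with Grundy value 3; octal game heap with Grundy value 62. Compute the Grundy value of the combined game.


By the Sprague-Grundy theorem, the Grundy value of a sum of games is the XOR of individual Grundy values.
Kayles strip: Grundy value = 1. Running XOR: 0 XOR 1 = 1
Nim pile: Grundy value = 45. Running XOR: 1 XOR 45 = 44
subtraction game: Grundy value = 3. Running XOR: 44 XOR 3 = 47
octal game heap: Grundy value = 62. Running XOR: 47 XOR 62 = 17
The combined Grundy value is 17.

17


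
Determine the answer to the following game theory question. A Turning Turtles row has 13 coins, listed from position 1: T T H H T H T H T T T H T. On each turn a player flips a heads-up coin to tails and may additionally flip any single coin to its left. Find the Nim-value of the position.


Coins: T T H H T H T H T T T H T
Key fact: a single head at position k behaves exactly like a Nim heap of size k (turning it to T and optionally flipping a coin at j < k corresponds to moving the heap from k to j, or to 0), and heads combine as a disjunctive sum (two heads at the same place would cancel, matching j XOR j = 0). So the Nim-value is the XOR of the 1-indexed positions of the heads.
Face-up positions (1-indexed): [3, 4, 6, 8, 12]
XOR 0 with 3: 0 XOR 3 = 3
XOR 3 with 4: 3 XOR 4 = 7
XOR 7 with 6: 7 XOR 6 = 1
XOR 1 with 8: 1 XOR 8 = 9
XOR 9 with 12: 9 XOR 12 = 5
Nim-value = 5

5


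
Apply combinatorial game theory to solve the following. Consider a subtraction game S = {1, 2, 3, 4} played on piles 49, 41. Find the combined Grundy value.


Subtraction set: {1, 2, 3, 4}
For this subtraction set, G(n) = n mod 5 (period = max + 1 = 5).
Pile 1 (size 49): G(49) = 49 mod 5 = 4
Pile 2 (size 41): G(41) = 41 mod 5 = 1
Total Grundy value = XOR of all: 4 XOR 1 = 5

5


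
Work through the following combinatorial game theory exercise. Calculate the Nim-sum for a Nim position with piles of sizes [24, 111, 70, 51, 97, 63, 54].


We need the XOR (exclusive or) of all pile sizes.
After XOR-ing pile 1 (size 24): 0 XOR 24 = 24
After XOR-ing pile 2 (size 111): 24 XOR 111 = 119
After XOR-ing pile 3 (size 70): 119 XOR 70 = 49
After XOR-ing pile 4 (size 51): 49 XOR 51 = 2
After XOR-ing pile 5 (size 97): 2 XOR 97 = 99
After XOR-ing pile 6 (size 63): 99 XOR 63 = 92
After XOR-ing pile 7 (size 54): 92 XOR 54 = 106
The Nim-value of this position is 106.

106


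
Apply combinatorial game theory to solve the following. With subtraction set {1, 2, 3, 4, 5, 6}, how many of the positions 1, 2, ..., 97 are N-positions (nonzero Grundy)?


Subtraction set S = {1, 2, 3, 4, 5, 6}, so G(n) = n mod 7.
G(n) = 0 when n is a multiple of 7.
Multiples of 7 in [1, 97]: 13
N-positions (nonzero Grundy) = 97 - 13 = 84

84


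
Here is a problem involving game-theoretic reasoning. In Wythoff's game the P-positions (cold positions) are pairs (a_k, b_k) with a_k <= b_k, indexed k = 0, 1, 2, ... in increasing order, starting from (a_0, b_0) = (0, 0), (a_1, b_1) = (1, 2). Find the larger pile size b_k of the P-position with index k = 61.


By Wythoff's theorem, a_k = floor(k * phi) and b_k = floor(k * phi^2) = a_k + k, where phi = (1 + sqrt(5))/2 is the golden ratio.
phi = (1 + sqrt(5))/2 = 1.618034
phi^2 = phi + 1 = 2.618034
k = 61
k * phi^2 = 61 * 2.618034 = 159.700073
b_61 = floor(k * phi^2) = 159 (check: a_61 + k = 98 + 61 = 159)

159


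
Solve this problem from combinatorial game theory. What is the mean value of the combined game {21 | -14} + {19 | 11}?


G1 = {21 | -14}, G2 = {19 | 11}
Each is a switch {a | b} with numbers a > b; its mean value is (a + b)/2, and mean value is additive over game sums: m(G1 + G2) = m(G1) + m(G2).
Mean of G1 = (21 + (-14))/2 = 7/2 = 7/2
Mean of G2 = (19 + (11))/2 = 30/2 = 15
Mean of G1 + G2 = 7/2 + 15 = 37/2

37/2


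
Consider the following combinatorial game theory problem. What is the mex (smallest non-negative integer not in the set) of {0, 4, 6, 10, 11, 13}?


Set = {0, 4, 6, 10, 11, 13}
0 is in the set.
1 is NOT in the set. This is the mex.
mex = 1

1


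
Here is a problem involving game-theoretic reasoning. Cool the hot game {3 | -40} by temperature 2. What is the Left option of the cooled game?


Original game: {3 | -40} (a switch {a | b} with a > b).
Cooling by t (for t below the temperature (a - b)/2 = 43/2) taxes each move by t: {a | b} cooled by t is {a - t | b + t}.
Cooling amount: t = 2
Cooled Left option: 3 - 2 = 1
Cooled Right option: -40 + 2 = -38
Cooled game: {1 | -38}
Left option = 1

1


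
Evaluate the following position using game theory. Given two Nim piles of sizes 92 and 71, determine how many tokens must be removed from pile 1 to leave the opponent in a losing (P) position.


Piles: 92 and 71
Current XOR: 92 XOR 71 = 27 (non-zero, so this is an N-position).
To make the XOR zero, we need to find a move that balances the piles.
For pile 1 (size 92): target = 92 XOR 27 = 71
We reduce pile 1 from 92 to 71.
Tokens removed: 92 - 71 = 21
Verification: 71 XOR 71 = 0

21


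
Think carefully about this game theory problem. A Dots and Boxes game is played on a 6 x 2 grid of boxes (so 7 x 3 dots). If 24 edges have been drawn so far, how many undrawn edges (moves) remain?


Grid: 6 x 2 boxes, i.e. 7 rows and 3 columns of dots.
Horizontal edges: (rows + 1) * cols = 7 * 2 = 14
Vertical edges: rows * (cols + 1) = 6 * 3 = 18
Total edges: 14 + 18 = 32
Edges drawn: 24
Remaining: 32 - 24 = 8

8


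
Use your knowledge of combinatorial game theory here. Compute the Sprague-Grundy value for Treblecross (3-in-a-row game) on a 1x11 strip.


Treblecross: place X on empty cells; 3-in-a-row wins.
Playing within two cells of an existing X lets the opponent win at once, so sensible play treats the cells i-2..i+2 around each X as dead. The player left with no safe cell loses, so this is a normal-play take-away game on strips of safe cells.
Placing X at cell i (0-indexed) of a strip of k safe cells leaves independent strips of sizes max(0, i-2) and max(0, k-i-3). Hence G(k) = mex{ G(max(0,i-2)) XOR G(max(0,k-i-3)) : 0 <= i < k }, with G(0) = 0.
G(1): splits (0,0):0^0=0 -> mex({0}) = 1
G(2): splits (0,0):0^0=0 -> mex({0}) = 1
G(3): splits (0,0):0^0=0 -> mex({0}) = 1
G(4): splits (0,1):0^1=1 (0,0):0^0=0 -> mex({0, 1}) = 2
G(5): splits (0,2):0^1=1 (0,1):0^1=1 (0,0):0^0=0 -> mex({0, 1}) = 2
G(6) = mex({1}) = 0
G(7) = mex({0, 1, 2}) = 3
G(8) = mex({0, 1, 2}) = 3
G(9) = mex({0, 2}) = 1
G(10) = mex({0, 2, 3}) = 1
G(11) = mex({0, 3}) = 1
Therefore G(11) = 1.

1


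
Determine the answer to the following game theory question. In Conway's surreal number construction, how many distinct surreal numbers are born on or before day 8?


Day 0: {|} = 0 is born. Count = 1.
Day n: the number of surreal numbers born by day n is 2^(n+1) - 1.
By day 0: 2^1 - 1 = 1
By day 1: 2^2 - 1 = 3
By day 2: 2^3 - 1 = 7
By day 3: 2^4 - 1 = 15
By day 4: 2^5 - 1 = 31
By day 5: 2^6 - 1 = 63
By day 6: 2^7 - 1 = 127
By day 7: 2^8 - 1 = 255
By day 8: 2^9 - 1 = 511
By day 8: 511 surreal numbers.

511


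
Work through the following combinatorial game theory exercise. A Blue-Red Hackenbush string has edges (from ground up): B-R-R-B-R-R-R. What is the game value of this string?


Edges (from ground): B-R-R-B-R-R-R
By Berlekamp's sign-expansion rule, a Blue-Red Hackenbush stalk has the value of the surreal number whose sign sequence is the edge sequence with B -> + and R -> -.
Sign sequence: +--+---
Trace the sign expansion in the surreal number tree, starting from 0:
Edge 1: B (sign +) -> bounds (0, +inf), value = 1
Edge 2: R (sign -) -> bounds (0, 1), value = 1/2
Edge 3: R (sign -) -> bounds (0, 1/2), value = 1/4
Edge 4: B (sign +) -> bounds (1/4, 1/2), value = 3/8
Edge 5: R (sign -) -> bounds (1/4, 3/8), value = 5/16
Edge 6: R (sign -) -> bounds (1/4, 5/16), value = 9/32
Edge 7: R (sign -) -> bounds (1/4, 9/32), value = 17/64
Game value = 17/64

17/64


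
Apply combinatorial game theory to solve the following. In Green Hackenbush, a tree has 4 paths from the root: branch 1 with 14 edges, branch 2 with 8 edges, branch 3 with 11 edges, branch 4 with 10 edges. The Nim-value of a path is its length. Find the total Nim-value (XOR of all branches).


The tree has 4 branches from the ground vertex.
In Green Hackenbush, the Nim-value of a simple path of length k is k.
Branch 1: length 14, Nim-value = 14
Branch 2: length 8, Nim-value = 8
Branch 3: length 11, Nim-value = 11
Branch 4: length 10, Nim-value = 10
Total Nim-value = XOR of all branch values:
0 XOR 14 = 14
14 XOR 8 = 6
6 XOR 11 = 13
13 XOR 10 = 7
Nim-value of the tree = 7

7
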